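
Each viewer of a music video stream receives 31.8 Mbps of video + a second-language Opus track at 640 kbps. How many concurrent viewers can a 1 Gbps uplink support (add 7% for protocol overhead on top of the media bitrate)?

28

Audio: 640 kbps = 0.640 Mbps.
Per-viewer media rate: 32.440 Mbps.
On the wire with 7% overhead: 34.711 Mbps.
1 Gbps = 1,000 Mbps; 1,000 / 34.711 = 28.81 → 28 viewers.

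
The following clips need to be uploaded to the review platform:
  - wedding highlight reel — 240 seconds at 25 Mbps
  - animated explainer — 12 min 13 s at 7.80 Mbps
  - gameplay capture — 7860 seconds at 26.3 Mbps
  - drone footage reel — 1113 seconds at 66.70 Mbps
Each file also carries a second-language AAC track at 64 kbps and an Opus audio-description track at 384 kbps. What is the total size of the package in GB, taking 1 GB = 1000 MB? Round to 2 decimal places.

37.14 GB

Audio total: 64 + 384 = 448 kbps = 0.448 Mbps.
wedding highlight reel: 25.448 Mbps × 240 s = 6107.5 Mb
animated explainer: 8.248 Mbps × 733 s = 6045.8 Mb
gameplay capture: 26.748 Mbps × 7860 s = 210239.3 Mb
drone footage reel: 67.148 Mbps × 1113 s = 74735.7 Mb
Total: 297128.3 Mb = 37141.0 MB.
= 37.14 GB.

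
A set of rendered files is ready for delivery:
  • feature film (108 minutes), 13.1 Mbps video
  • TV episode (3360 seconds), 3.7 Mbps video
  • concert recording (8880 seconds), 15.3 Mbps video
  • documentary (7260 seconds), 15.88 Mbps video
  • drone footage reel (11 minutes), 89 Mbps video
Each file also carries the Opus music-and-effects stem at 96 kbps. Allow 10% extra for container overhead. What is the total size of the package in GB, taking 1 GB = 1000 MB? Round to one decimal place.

Audio: 96 kbps = 0.096 Mbps.
feature film: 13.196 Mbps × 6480 s × 1.10 = 94061.1 Mb
TV episode: 3.796 Mbps × 3360 s × 1.10 = 14030.0 Mb
concert recording: 15.396 Mbps × 8880 s × 1.10 = 150388.1 Mb
documentary: 15.976 Mbps × 7260 s × 1.10 = 127584.3 Mb
drone footage reel: 89.096 Mbps × 660 s × 1.10 = 64683.7 Mb
Total: 450747.3 Mb = 56343.4 MB.
= 56.34 GB.

56.3 GB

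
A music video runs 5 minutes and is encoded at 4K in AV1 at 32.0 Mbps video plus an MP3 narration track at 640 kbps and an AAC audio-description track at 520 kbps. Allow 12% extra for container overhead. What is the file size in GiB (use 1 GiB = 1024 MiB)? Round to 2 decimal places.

1.30 GiB

5 min = 300 s
Audio total: 640 + 520 = 1160 kbps = 1.160 Mbps.
Total bitrate: 32.0 + 1.160 = 33.160 Mbps.
Stream data: 33.160 Mbps × 300 s = 9948.0 Mb.
With 12% container overhead: ×1.12.
11,142 Mb = 1,392,720,000 bytes ÷ 1,073,741,824 = 1.297 GiB.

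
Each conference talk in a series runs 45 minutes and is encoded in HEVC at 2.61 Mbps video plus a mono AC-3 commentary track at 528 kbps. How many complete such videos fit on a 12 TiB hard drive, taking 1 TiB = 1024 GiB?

45 min = 2700 s
Audio: 528 kbps = 0.528 Mbps.
Total bitrate: 3.138 Mbps.
Per item: 3.138 Mbps × 2700 s = 8,473 Mb = 1,059 MB.
Capacity: 12 TiB = 105,553,116 Mb; 12458.17 items → 12458 complete.

12458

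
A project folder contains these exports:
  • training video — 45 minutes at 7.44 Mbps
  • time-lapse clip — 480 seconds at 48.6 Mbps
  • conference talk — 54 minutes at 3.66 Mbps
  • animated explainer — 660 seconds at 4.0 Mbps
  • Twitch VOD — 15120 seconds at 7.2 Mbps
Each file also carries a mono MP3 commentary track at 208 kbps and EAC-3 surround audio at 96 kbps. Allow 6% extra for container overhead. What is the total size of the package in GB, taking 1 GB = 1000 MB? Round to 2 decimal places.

22.99 GB

Audio total: 208 + 96 = 304 kbps = 0.304 Mbps.
training video: 7.744 Mbps × 2700 s × 1.06 = 22163.3 Mb
time-lapse clip: 48.904 Mbps × 480 s × 1.06 = 24882.4 Mb
conference talk: 3.964 Mbps × 3240 s × 1.06 = 13614.0 Mb
animated explainer: 4.304 Mbps × 660 s × 1.06 = 3011.1 Mb
Twitch VOD: 7.504 Mbps × 15120 s × 1.06 = 120268.1 Mb
Total: 183938.8 Mb = 22992.4 MB.
= 22.99 GB.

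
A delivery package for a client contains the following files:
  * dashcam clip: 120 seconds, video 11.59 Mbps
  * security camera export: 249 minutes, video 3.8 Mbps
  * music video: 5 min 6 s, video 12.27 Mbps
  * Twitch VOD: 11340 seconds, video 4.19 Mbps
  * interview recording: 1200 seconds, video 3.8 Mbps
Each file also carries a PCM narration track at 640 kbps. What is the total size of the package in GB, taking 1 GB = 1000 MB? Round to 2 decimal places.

Audio: 640 kbps = 0.640 Mbps.
dashcam clip: 12.230 Mbps × 120 s = 1467.6 Mb
security camera export: 4.440 Mbps × 14940 s = 66333.6 Mb
music video: 12.910 Mbps × 306 s = 3950.5 Mb
Twitch VOD: 4.830 Mbps × 11340 s = 54772.2 Mb
interview recording: 4.440 Mbps × 1200 s = 5328.0 Mb
Total: 131851.9 Mb = 16481.5 MB.
= 16.48 GB.

16.48 GB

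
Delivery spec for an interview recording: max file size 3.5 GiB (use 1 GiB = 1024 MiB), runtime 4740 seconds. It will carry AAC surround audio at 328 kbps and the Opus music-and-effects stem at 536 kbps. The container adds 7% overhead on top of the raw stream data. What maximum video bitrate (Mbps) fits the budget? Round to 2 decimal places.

5.06 Mbps

Budget: 3.5 GiB = 30064.8 Mb.
Stream payload after overhead: 30064.8 / 1.07 = 28097.9 Mb.
Total bitrate budget: 28097.9 Mb / 4740 s = 5.928 Mbps.
Audio total: 328 + 536 = 864 kbps = 0.864 Mbps.
Video: 5.928 − 0.864 = 5.064 Mbps.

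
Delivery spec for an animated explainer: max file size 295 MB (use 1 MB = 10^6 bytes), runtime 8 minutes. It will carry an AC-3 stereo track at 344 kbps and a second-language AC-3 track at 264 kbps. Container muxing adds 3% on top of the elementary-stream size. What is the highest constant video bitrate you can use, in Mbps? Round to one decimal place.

4.2 Mbps

Budget: 295 MB = 2360.0 Mb.
Stream payload after overhead: 2360.0 / 1.03 = 2291.3 Mb.
8 min = 480 s
Total bitrate budget: 2291.3 Mb / 480 s = 4.773 Mbps.
Audio total: 344 + 264 = 608 kbps = 0.608 Mbps.
Video: 4.773 − 0.608 = 4.165 Mbps.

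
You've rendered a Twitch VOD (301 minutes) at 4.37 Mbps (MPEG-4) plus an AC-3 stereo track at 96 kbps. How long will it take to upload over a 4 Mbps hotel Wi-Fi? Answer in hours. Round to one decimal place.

5.6 hours

301 min = 18060 s
Audio: 96 kbps = 0.096 Mbps.
Total bitrate: 4.466 Mbps.
File: 4.466 Mbps × 18060 s = 80656.0 Mb.
At 4 Mbps: 80656.0 / 4 = 20164.0 s ≈ 5.6 hours.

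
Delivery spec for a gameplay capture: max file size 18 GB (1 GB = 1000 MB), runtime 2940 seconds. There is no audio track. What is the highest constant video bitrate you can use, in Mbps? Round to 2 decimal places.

48.98 Mbps

Budget: 18 GB = 144000.0 Mb.
Total bitrate budget: 144000.0 Mb / 2940 s = 48.980 Mbps.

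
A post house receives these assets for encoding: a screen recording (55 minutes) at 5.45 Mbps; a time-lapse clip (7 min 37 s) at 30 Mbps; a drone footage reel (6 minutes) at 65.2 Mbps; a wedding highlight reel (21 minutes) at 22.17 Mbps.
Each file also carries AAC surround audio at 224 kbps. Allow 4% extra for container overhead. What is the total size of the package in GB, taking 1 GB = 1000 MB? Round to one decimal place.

Audio: 224 kbps = 0.224 Mbps.
screen recording: 5.674 Mbps × 3300 s × 1.04 = 19473.2 Mb
time-lapse clip: 30.224 Mbps × 457 s × 1.04 = 14364.9 Mb
drone footage reel: 65.424 Mbps × 360 s × 1.04 = 24494.7 Mb
wedding highlight reel: 22.394 Mbps × 1260 s × 1.04 = 29345.1 Mb
Total: 87677.9 Mb = 10959.7 MB.
= 10.96 GB.

11.0 GB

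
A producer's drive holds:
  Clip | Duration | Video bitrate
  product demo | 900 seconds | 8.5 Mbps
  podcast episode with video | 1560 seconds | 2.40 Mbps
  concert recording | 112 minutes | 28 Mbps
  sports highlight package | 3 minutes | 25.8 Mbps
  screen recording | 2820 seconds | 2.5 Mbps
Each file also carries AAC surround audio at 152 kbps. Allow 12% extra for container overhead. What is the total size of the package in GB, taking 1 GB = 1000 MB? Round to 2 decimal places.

29.83 GB

Audio: 152 kbps = 0.152 Mbps.
product demo: 8.652 Mbps × 900 s × 1.12 = 8721.2 Mb
podcast episode with video: 2.552 Mbps × 1560 s × 1.12 = 4458.9 Mb
concert recording: 28.152 Mbps × 6720 s × 1.12 = 211883.2 Mb
sports highlight package: 25.952 Mbps × 180 s × 1.12 = 5231.9 Mb
screen recording: 2.652 Mbps × 2820 s × 1.12 = 8376.1 Mb
Total: 238671.3 Mb = 29833.9 MB.
= 29.83 GB.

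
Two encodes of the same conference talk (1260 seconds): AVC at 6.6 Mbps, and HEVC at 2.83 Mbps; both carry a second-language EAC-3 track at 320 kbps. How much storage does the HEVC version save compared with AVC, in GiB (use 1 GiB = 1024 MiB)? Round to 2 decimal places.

0.55 GiB

Audio: 320 kbps = 0.320 Mbps.
AVC: 6.920 Mbps × 1260 s = 8719.2 Mb = 1.015 GiB.
HEVC: 3.150 Mbps × 1260 s = 3969.0 Mb = 0.462 GiB.
Saving: 1.015 − 0.462 = 0.553 GiB.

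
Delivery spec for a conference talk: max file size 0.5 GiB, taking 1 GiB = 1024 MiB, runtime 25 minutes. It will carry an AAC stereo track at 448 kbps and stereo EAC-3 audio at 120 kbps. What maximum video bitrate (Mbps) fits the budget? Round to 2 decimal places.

Budget: 0.5 GiB = 4295.0 Mb.
25 min = 1500 s
Total bitrate budget: 4295.0 Mb / 1500 s = 2.863 Mbps.
Audio total: 448 + 120 = 568 kbps = 0.568 Mbps.
Video: 2.863 − 0.568 = 2.295 Mbps.

2.30 Mbps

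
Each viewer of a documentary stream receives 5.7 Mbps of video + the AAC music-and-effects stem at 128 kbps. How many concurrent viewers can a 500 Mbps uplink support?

85

Audio: 128 kbps = 0.128 Mbps.
Per-viewer media rate: 5.828 Mbps.
500 Mbps = 500.0 Mbps; 500.0 / 5.828 = 85.79 → 85 viewers.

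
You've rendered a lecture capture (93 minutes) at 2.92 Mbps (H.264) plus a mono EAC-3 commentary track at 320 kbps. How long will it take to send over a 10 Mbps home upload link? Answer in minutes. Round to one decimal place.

93 min = 5580 s
Audio: 320 kbps = 0.320 Mbps.
Total bitrate: 3.240 Mbps.
File: 3.240 Mbps × 5580 s = 18079.2 Mb.
At 10 Mbps: 18079.2 / 10 = 1807.9 s ≈ 30.1 minutes.

30.1 minutes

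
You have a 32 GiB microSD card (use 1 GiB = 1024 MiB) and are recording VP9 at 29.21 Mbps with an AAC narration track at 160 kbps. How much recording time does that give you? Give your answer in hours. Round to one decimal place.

2.6 hours

Audio: 160 kbps = 0.160 Mbps.
Total bitrate: 29.21 + 0.160 = 29.370 Mbps.
Capacity: 32 GiB = 274,878 Mb.
Recording time: 274,878 / 29.370 = 9,359 s ≈ 2.60 hours.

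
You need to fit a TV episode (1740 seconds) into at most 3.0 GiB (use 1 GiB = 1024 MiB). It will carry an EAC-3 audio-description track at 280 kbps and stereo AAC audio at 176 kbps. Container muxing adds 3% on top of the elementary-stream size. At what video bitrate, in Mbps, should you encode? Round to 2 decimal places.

13.92 Mbps

Budget: 3.0 GiB = 25769.8 Mb.
Stream payload after overhead: 25769.8 / 1.03 = 25019.2 Mb.
Total bitrate budget: 25019.2 Mb / 1740 s = 14.379 Mbps.
Audio total: 280 + 176 = 456 kbps = 0.456 Mbps.
Video: 14.379 − 0.456 = 13.923 Mbps.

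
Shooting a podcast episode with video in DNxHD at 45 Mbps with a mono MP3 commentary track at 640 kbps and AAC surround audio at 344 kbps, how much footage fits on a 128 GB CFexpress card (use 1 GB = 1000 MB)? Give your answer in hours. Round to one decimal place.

6.2 hours

Audio total: 640 + 344 = 984 kbps = 0.984 Mbps.
Total bitrate: 45 + 0.984 = 45.984 Mbps.
Capacity: 128 GB = 1,024,000 Mb.
Recording time: 1,024,000 / 45.984 = 22,269 s ≈ 6.19 hours.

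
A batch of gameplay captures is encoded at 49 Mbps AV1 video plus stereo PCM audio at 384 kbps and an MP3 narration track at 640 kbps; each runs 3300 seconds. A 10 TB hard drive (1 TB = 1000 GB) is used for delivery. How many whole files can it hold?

484

Audio total: 384 + 640 = 1024 kbps = 1.024 Mbps.
Total bitrate: 50.024 Mbps.
Per item: 50.024 Mbps × 3300 s = 165,079 Mb = 20,635 MB.
Capacity: 10 TB = 80,000,000 Mb; 484.62 items → 484 complete.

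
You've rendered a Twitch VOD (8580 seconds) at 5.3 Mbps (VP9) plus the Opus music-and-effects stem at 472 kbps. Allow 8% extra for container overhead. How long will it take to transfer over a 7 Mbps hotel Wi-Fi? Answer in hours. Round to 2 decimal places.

Audio: 472 kbps = 0.472 Mbps.
Total bitrate: 5.772 Mbps.
File: 5.772 Mbps × 8580 s = 49523.8 Mb.
With 8% container overhead: ×1.08. → 53485.7 Mb.
At 7 Mbps: 53485.7 / 7 = 7640.8 s ≈ 2.12 hours.

2.12 hours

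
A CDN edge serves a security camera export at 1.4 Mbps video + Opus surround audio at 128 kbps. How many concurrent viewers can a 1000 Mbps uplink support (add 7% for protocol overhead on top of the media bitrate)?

611

Audio: 128 kbps = 0.128 Mbps.
Per-viewer media rate: 1.528 Mbps.
On the wire with 7% overhead: 1.635 Mbps.
1000 Mbps = 1,000 Mbps; 1,000 / 1.635 = 611.64 → 611 viewers.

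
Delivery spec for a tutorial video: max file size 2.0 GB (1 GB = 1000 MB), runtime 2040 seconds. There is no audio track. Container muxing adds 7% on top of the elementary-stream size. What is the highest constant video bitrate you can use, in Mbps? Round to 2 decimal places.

7.33 Mbps

Budget: 2.0 GB = 16000.0 Mb.
Stream payload after overhead: 16000.0 / 1.07 = 14953.3 Mb.
Total bitrate budget: 14953.3 Mb / 2040 s = 7.330 Mbps.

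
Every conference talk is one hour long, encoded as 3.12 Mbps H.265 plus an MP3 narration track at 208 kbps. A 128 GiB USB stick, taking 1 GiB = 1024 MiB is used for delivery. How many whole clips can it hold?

1 h = 3600 s
Audio: 208 kbps = 0.208 Mbps.
Total bitrate: 3.328 Mbps.
Per item: 3.328 Mbps × 3600 s = 11,981 Mb = 1,498 MB.
Capacity: 128 GiB = 1,099,512 Mb; 91.77 items → 91 complete.

91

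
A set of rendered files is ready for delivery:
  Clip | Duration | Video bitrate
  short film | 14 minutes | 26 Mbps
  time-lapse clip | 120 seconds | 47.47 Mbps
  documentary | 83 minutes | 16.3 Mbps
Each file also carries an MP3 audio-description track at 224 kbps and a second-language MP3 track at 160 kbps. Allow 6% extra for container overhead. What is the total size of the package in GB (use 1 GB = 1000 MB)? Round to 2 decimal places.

Audio total: 224 + 160 = 384 kbps = 0.384 Mbps.
short film: 26.384 Mbps × 840 s × 1.06 = 23492.3 Mb
time-lapse clip: 47.854 Mbps × 120 s × 1.06 = 6087.0 Mb
documentary: 16.684 Mbps × 4980 s × 1.06 = 88071.5 Mb
Total: 117650.8 Mb = 14706.4 MB.
= 14.71 GB.

14.71 GB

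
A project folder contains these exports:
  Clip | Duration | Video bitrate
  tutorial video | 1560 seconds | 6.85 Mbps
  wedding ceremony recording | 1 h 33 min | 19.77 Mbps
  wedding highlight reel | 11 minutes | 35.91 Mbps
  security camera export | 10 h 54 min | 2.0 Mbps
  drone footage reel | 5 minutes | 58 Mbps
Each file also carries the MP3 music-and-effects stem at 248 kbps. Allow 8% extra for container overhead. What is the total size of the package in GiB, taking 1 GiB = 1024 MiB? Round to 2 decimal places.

Audio: 248 kbps = 0.248 Mbps.
tutorial video: 7.098 Mbps × 1560 s × 1.08 = 11958.7 Mb
wedding ceremony recording: 20.018 Mbps × 5580 s × 1.08 = 120636.5 Mb
wedding highlight reel: 36.158 Mbps × 660 s × 1.08 = 25773.4 Mb
security camera export: 2.248 Mbps × 39240 s × 1.08 = 95268.4 Mb
drone footage reel: 58.248 Mbps × 300 s × 1.08 = 18872.4 Mb
Total: 272509.4 Mb = 34063.7 MB.
= 31.72 GiB.

31.72 GiB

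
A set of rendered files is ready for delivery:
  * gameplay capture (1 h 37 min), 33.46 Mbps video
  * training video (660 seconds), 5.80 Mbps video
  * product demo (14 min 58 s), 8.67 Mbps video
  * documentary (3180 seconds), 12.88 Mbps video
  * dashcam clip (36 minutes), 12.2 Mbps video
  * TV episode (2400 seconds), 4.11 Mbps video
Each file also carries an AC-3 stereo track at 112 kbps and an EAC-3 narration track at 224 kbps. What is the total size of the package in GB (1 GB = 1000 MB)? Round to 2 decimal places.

Audio total: 112 + 224 = 336 kbps = 0.336 Mbps.
gameplay capture: 33.796 Mbps × 5820 s = 196692.7 Mb
training video: 6.136 Mbps × 660 s = 4049.8 Mb
product demo: 9.006 Mbps × 898 s = 8087.4 Mb
documentary: 13.216 Mbps × 3180 s = 42026.9 Mb
dashcam clip: 12.536 Mbps × 2160 s = 27077.8 Mb
TV episode: 4.446 Mbps × 2400 s = 10670.4 Mb
Total: 288604.9 Mb = 36075.6 MB.
= 36.08 GB.

36.08 GB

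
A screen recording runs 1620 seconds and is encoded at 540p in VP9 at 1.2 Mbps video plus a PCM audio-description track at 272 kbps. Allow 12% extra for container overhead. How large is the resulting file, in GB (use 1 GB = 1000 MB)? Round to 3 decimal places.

Audio: 272 kbps = 0.272 Mbps.
Total bitrate: 1.2 + 0.272 = 1.472 Mbps.
Stream data: 1.472 Mbps × 1620 s = 2384.6 Mb.
With 12% container overhead: ×1.12.
2,671 Mb ÷ 8 = 333.8 MB → 0.3338 GB.

0.334 GB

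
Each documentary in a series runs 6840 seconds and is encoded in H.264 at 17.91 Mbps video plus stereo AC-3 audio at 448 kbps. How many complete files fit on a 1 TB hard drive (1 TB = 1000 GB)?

63

Audio: 448 kbps = 0.448 Mbps.
Total bitrate: 18.358 Mbps.
Per item: 18.358 Mbps × 6840 s = 125,569 Mb = 15,696 MB.
Capacity: 1 TB = 8,000,000 Mb; 63.71 items → 63 complete.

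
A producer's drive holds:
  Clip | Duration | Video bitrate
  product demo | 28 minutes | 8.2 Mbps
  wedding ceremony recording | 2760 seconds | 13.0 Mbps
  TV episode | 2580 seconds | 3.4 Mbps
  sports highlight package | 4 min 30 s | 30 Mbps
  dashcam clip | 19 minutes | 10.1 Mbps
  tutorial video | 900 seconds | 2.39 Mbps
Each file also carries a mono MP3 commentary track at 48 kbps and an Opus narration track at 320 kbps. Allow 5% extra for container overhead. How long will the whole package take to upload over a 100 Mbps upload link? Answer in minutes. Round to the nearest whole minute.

Audio total: 48 + 320 = 368 kbps = 0.368 Mbps.
product demo: 8.568 Mbps × 1680 s × 1.05 = 15114.0 Mb
wedding ceremony recording: 13.368 Mbps × 2760 s × 1.05 = 38740.5 Mb
TV episode: 3.768 Mbps × 2580 s × 1.05 = 10207.5 Mb
sports highlight package: 30.368 Mbps × 270 s × 1.05 = 8609.3 Mb
dashcam clip: 10.468 Mbps × 1140 s × 1.05 = 12530.2 Mb
tutorial video: 2.758 Mbps × 900 s × 1.05 = 2606.3 Mb
Total: 87807.8 Mb = 10976.0 MB.
At 100 Mbps: 87807.8 / 100 = 878 s ≈ 14.6 minutes.

15 minutes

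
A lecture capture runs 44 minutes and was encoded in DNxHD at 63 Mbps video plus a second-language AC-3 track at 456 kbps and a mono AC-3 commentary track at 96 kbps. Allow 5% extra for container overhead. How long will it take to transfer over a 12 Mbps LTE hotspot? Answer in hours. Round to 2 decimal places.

4.08 hours

44 min = 2640 s
Audio total: 456 + 96 = 552 kbps = 0.552 Mbps.
Total bitrate: 63.552 Mbps.
File: 63.552 Mbps × 2640 s = 167777.3 Mb.
With 5% container overhead: ×1.05. → 176166.1 Mb.
At 12 Mbps: 176166.1 / 12 = 14680.5 s ≈ 4.08 hours.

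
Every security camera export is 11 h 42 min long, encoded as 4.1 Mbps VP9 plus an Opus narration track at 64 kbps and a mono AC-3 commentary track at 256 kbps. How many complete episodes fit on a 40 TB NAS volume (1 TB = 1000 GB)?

1718

11 h 42 min = 702 min = 42120 s
Audio total: 64 + 256 = 320 kbps = 0.320 Mbps.
Total bitrate: 4.420 Mbps.
Per item: 4.420 Mbps × 42120 s = 186,170 Mb = 23,271 MB.
Capacity: 40 TB = 320,000,000 Mb; 1718.86 items → 1718 complete.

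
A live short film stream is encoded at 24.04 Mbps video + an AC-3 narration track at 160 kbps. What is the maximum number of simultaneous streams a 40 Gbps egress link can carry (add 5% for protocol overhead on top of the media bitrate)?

Audio: 160 kbps = 0.160 Mbps.
Per-viewer media rate: 24.200 Mbps.
On the wire with 5% overhead: 25.410 Mbps.
40 Gbps = 40,000 Mbps; 40,000 / 25.410 = 1574.18 → 1574 viewers.

1574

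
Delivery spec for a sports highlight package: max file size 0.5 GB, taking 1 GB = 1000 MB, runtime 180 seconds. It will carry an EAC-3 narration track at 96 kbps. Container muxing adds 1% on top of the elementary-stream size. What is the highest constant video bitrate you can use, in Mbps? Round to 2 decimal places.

21.91 Mbps

Budget: 0.5 GB = 4000.0 Mb.
Stream payload after overhead: 4000.0 / 1.01 = 3960.4 Mb.
Total bitrate budget: 3960.4 Mb / 180 s = 22.002 Mbps.
Audio: 96 kbps = 0.096 Mbps.
Video: 22.002 − 0.096 = 21.906 Mbps.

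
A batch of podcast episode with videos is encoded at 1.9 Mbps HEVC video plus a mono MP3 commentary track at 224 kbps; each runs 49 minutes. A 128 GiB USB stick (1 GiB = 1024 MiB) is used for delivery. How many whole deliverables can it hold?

49 min = 2940 s
Audio: 224 kbps = 0.224 Mbps.
Total bitrate: 2.124 Mbps.
Per item: 2.124 Mbps × 2940 s = 6,245 Mb = 780.6 MB.
Capacity: 128 GiB = 1,099,512 Mb; 176.08 items → 176 complete.

176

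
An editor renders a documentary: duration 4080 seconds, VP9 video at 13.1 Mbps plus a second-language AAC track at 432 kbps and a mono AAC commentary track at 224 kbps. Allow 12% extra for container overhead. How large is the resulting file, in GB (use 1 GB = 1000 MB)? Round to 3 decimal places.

7.857 GB

Audio total: 432 + 224 = 656 kbps = 0.656 Mbps.
Total bitrate: 13.1 + 0.656 = 13.756 Mbps.
Stream data: 13.756 Mbps × 4080 s = 56124.5 Mb.
With 12% container overhead: ×1.12.
62,859 Mb ÷ 8 = 7,857 MB → 7.857 GB.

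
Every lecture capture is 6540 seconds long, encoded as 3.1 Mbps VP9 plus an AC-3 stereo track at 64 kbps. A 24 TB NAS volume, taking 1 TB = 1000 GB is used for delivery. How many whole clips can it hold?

9278

Audio: 64 kbps = 0.064 Mbps.
Total bitrate: 3.164 Mbps.
Per item: 3.164 Mbps × 6540 s = 20,693 Mb = 2,587 MB.
Capacity: 24 TB = 192,000,000 Mb; 9278.70 items → 9278 complete.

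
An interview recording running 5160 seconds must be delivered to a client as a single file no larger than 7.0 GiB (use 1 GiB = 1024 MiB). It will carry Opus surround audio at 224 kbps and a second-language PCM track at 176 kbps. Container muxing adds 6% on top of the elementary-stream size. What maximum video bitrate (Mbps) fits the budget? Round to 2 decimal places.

10.59 Mbps

Budget: 7.0 GiB = 60129.5 Mb.
Stream payload after overhead: 60129.5 / 1.06 = 56726.0 Mb.
Total bitrate budget: 56726.0 Mb / 5160 s = 10.993 Mbps.
Audio total: 224 + 176 = 400 kbps = 0.400 Mbps.
Video: 10.993 − 0.400 = 10.593 Mbps.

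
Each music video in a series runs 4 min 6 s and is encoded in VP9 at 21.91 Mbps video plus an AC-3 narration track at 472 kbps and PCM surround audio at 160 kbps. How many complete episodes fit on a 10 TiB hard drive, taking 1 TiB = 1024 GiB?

15862

4 min 6 s = 246 s
Audio total: 472 + 160 = 632 kbps = 0.632 Mbps.
Total bitrate: 22.542 Mbps.
Per item: 22.542 Mbps × 246 s = 5,545 Mb = 693.2 MB.
Capacity: 10 TiB = 87,960,930 Mb; 15862.16 items → 15862 complete.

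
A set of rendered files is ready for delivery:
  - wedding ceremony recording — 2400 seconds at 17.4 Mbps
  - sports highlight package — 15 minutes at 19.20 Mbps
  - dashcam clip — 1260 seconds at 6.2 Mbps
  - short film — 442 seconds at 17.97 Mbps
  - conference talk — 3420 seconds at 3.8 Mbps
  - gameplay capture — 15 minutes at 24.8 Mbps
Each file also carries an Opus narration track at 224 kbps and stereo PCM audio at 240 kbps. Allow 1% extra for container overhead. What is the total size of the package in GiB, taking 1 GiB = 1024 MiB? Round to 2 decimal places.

13.46 GiB

Audio total: 224 + 240 = 464 kbps = 0.464 Mbps.
wedding ceremony recording: 17.864 Mbps × 2400 s × 1.01 = 43302.3 Mb
sports highlight package: 19.664 Mbps × 900 s × 1.01 = 17874.6 Mb
dashcam clip: 6.664 Mbps × 1260 s × 1.01 = 8480.6 Mb
short film: 18.434 Mbps × 442 s × 1.01 = 8229.3 Mb
conference talk: 4.264 Mbps × 3420 s × 1.01 = 14728.7 Mb
gameplay capture: 25.264 Mbps × 900 s × 1.01 = 22965.0 Mb
Total: 115580.5 Mb = 14447.6 MB.
= 13.46 GiB.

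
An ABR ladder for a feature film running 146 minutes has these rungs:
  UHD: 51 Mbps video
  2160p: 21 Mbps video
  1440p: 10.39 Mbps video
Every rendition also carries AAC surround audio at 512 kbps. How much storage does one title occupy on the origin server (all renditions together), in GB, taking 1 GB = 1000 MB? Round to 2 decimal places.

91.90 GB

146 min = 8760 s
Audio: 512 kbps = 0.512 Mbps.
Sum of rendition bitrates: (51+0.512) + (21+0.512) + (10.39+0.512) = 83.926 Mbps.
× 8760 s = 735,192 Mb = 91,899 MB = 91.90 GB.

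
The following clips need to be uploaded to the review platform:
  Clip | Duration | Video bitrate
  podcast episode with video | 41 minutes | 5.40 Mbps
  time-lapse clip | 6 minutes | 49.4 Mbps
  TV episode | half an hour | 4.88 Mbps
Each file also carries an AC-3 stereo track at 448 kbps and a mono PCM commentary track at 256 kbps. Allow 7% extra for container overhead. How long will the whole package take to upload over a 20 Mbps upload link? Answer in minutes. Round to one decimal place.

Audio total: 448 + 256 = 704 kbps = 0.704 Mbps.
podcast episode with video: 6.104 Mbps × 2460 s × 1.07 = 16066.9 Mb
time-lapse clip: 50.104 Mbps × 360 s × 1.07 = 19300.1 Mb
TV episode: 5.584 Mbps × 1800 s × 1.07 = 10754.8 Mb
Total: 46121.8 Mb = 5765.2 MB.
At 20 Mbps: 46121.8 / 20 = 2306 s ≈ 38.4 minutes.

38.4 minutes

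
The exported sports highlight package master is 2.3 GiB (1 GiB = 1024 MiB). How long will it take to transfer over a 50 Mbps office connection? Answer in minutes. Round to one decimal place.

File: 2.3 GiB = 19756.8 Mb.
At 50 Mbps: 19756.8 / 50 = 395.1 s ≈ 6.59 minutes.

6.6 minutes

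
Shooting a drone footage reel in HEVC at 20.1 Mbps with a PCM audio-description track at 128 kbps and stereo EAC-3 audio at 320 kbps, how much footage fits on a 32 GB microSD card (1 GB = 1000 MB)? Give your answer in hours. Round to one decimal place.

Audio total: 128 + 320 = 448 kbps = 0.448 Mbps.
Total bitrate: 20.1 + 0.448 = 20.548 Mbps.
Capacity: 32 GB = 256,000 Mb.
Recording time: 256,000 / 20.548 = 12,459 s ≈ 3.46 hours.

3.5 hours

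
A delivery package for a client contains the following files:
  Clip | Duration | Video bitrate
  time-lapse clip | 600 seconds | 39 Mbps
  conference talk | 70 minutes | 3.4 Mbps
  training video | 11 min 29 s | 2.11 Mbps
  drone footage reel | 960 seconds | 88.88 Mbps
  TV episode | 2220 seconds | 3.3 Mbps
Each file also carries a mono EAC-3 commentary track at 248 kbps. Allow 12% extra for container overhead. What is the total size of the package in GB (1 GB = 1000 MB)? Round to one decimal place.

Audio: 248 kbps = 0.248 Mbps.
time-lapse clip: 39.248 Mbps × 600 s × 1.12 = 26374.7 Mb
conference talk: 3.648 Mbps × 4200 s × 1.12 = 17160.2 Mb
training video: 2.358 Mbps × 689 s × 1.12 = 1819.6 Mb
drone footage reel: 89.128 Mbps × 960 s × 1.12 = 95830.4 Mb
TV episode: 3.548 Mbps × 2220 s × 1.12 = 8821.7 Mb
Total: 150006.6 Mb = 18750.8 MB.
= 18.75 GB.

18.8 GB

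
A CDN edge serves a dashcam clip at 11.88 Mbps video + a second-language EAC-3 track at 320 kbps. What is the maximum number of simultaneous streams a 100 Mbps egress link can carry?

Audio: 320 kbps = 0.320 Mbps.
Per-viewer media rate: 12.200 Mbps.
100 Mbps = 100.0 Mbps; 100.0 / 12.200 = 8.20 → 8 viewers.

8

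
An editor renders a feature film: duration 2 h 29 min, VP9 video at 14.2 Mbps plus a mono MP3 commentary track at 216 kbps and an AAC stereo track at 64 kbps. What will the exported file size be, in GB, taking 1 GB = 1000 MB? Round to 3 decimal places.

2 h 29 min = 149 min = 8940 s
Audio total: 216 + 64 = 280 kbps = 0.280 Mbps.
Total bitrate: 14.2 + 0.280 = 14.480 Mbps.
Stream data: 14.480 Mbps × 8940 s = 129451.2 Mb.
129,451 Mb ÷ 8 = 16,181 MB → 16.18 GB.

16.181 GB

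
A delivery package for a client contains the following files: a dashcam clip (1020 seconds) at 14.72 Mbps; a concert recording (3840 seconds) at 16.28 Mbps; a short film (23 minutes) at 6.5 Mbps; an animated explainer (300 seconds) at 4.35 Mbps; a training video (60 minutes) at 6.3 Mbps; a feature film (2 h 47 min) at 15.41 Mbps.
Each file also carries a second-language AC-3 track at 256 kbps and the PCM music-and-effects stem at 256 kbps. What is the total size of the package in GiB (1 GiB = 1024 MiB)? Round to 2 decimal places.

Audio total: 256 + 256 = 512 kbps = 0.512 Mbps.
dashcam clip: 15.232 Mbps × 1020 s = 15536.6 Mb
concert recording: 16.792 Mbps × 3840 s = 64481.3 Mb
short film: 7.012 Mbps × 1380 s = 9676.6 Mb
animated explainer: 4.862 Mbps × 300 s = 1458.6 Mb
training video: 6.812 Mbps × 3600 s = 24523.2 Mb
feature film: 15.922 Mbps × 10020 s = 159538.4 Mb
Total: 275214.7 Mb = 34401.8 MB.
= 32.04 GiB.

32.04 GiB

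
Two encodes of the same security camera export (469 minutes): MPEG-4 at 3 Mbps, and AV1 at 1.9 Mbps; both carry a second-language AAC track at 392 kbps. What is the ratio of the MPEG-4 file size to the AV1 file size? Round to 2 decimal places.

469 min = 28140 s
Audio: 392 kbps = 0.392 Mbps.
MPEG-4: 3.392 Mbps × 28140 s = 95450.9 Mb = 11.112 GiB.
AV1: 2.292 Mbps × 28140 s = 64496.9 Mb = 7.508 GiB.
Ratio: 11.112 / 7.508 = 1.480.

1.48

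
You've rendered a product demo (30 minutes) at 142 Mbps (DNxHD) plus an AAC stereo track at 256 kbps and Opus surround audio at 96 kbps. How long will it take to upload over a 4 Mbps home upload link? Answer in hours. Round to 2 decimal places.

30 min = 1800 s
Audio total: 256 + 96 = 352 kbps = 0.352 Mbps.
Total bitrate: 142.352 Mbps.
File: 142.352 Mbps × 1800 s = 256233.6 Mb.
At 4 Mbps: 256233.6 / 4 = 64058.4 s ≈ 17.8 hours.

17.79 hours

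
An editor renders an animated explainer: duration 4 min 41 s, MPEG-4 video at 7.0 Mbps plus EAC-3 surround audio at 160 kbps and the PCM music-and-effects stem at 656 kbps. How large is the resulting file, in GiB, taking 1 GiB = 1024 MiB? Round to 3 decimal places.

0.256 GiB

4 min 41 s = 281 s
Audio total: 160 + 656 = 816 kbps = 0.816 Mbps.
Total bitrate: 7.0 + 0.816 = 7.816 Mbps.
Stream data: 7.816 Mbps × 281 s = 2196.3 Mb.
2,196 Mb = 274,537,000 bytes ÷ 1,073,741,824 = 0.2557 GiB.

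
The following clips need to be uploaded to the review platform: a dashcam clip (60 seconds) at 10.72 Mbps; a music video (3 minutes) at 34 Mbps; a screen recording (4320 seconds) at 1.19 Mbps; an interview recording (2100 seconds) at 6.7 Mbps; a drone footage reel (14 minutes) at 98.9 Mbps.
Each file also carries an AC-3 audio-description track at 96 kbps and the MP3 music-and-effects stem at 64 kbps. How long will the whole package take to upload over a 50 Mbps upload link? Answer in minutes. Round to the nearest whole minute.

37 minutes

Audio total: 96 + 64 = 160 kbps = 0.160 Mbps.
dashcam clip: 10.880 Mbps × 60 s = 652.8 Mb
music video: 34.160 Mbps × 180 s = 6148.8 Mb
screen recording: 1.350 Mbps × 4320 s = 5832.0 Mb
interview recording: 6.860 Mbps × 2100 s = 14406.0 Mb
drone footage reel: 99.060 Mbps × 840 s = 83210.4 Mb
Total: 110250.0 Mb = 13781.2 MB.
At 50 Mbps: 110250.0 / 50 = 2205 s ≈ 36.8 minutes.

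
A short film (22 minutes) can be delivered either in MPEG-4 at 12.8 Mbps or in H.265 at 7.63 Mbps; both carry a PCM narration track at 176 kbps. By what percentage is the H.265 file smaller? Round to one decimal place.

39.8%

22 min = 1320 s
Audio: 176 kbps = 0.176 Mbps.
MPEG-4: 12.976 Mbps × 1320 s = 17128.3 Mb = 2.141 GB.
H.265: 7.806 Mbps × 1320 s = 10303.9 Mb = 1.288 GB.
Reduction: (1 − 1.288/2.141) × 100 = 39.84%.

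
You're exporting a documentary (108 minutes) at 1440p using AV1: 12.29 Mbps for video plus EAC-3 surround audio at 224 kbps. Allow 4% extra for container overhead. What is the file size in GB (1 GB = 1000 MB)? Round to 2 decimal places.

10.54 GB

108 min = 6480 s
Audio: 224 kbps = 0.224 Mbps.
Total bitrate: 12.29 + 0.224 = 12.514 Mbps.
Stream data: 12.514 Mbps × 6480 s = 81090.7 Mb.
With 4% container overhead: ×1.04.
84,334 Mb ÷ 8 = 10,542 MB → 10.54 GB.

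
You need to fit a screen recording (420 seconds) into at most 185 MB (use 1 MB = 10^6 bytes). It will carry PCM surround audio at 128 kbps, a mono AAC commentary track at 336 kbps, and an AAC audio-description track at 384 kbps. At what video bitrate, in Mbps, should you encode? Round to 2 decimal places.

Budget: 185 MB = 1480.0 Mb.
Total bitrate budget: 1480.0 Mb / 420 s = 3.524 Mbps.
Audio total: 128 + 336 + 384 = 848 kbps = 0.848 Mbps.
Video: 3.524 − 0.848 = 2.676 Mbps.

2.68 Mbps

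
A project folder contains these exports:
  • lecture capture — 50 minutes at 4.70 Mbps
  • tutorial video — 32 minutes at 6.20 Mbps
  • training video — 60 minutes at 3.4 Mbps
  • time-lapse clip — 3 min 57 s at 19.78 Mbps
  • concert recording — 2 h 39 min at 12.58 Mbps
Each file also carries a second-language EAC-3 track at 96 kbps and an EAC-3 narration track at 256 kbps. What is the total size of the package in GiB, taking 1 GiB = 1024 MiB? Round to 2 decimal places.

Audio total: 96 + 256 = 352 kbps = 0.352 Mbps.
lecture capture: 5.052 Mbps × 3000 s = 15156.0 Mb
tutorial video: 6.552 Mbps × 1920 s = 12579.8 Mb
training video: 3.752 Mbps × 3600 s = 13507.2 Mb
time-lapse clip: 20.132 Mbps × 237 s = 4771.3 Mb
concert recording: 12.932 Mbps × 9540 s = 123371.3 Mb
Total: 169385.6 Mb = 21173.2 MB.
= 19.72 GiB.

19.72 GiB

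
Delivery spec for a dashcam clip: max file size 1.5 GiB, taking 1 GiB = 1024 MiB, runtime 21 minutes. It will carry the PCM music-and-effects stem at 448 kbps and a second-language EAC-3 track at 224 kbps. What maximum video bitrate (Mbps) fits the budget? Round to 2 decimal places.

9.55 Mbps

Budget: 1.5 GiB = 12884.9 Mb.
21 min = 1260 s
Total bitrate budget: 12884.9 Mb / 1260 s = 10.226 Mbps.
Audio total: 448 + 224 = 672 kbps = 0.672 Mbps.
Video: 10.226 − 0.672 = 9.554 Mbps.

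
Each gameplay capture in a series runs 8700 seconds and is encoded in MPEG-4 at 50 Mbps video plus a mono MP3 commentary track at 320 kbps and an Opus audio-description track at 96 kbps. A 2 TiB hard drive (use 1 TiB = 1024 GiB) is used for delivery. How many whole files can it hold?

40

Audio total: 320 + 96 = 416 kbps = 0.416 Mbps.
Total bitrate: 50.416 Mbps.
Per item: 50.416 Mbps × 8700 s = 438,619 Mb = 54,827 MB.
Capacity: 2 TiB = 17,592,186 Mb; 40.11 items → 40 complete.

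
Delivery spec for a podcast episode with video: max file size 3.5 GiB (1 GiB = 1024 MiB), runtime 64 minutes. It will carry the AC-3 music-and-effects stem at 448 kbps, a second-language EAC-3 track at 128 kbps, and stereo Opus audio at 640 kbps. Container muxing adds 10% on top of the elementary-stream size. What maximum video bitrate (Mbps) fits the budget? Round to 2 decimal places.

5.90 Mbps

Budget: 3.5 GiB = 30064.8 Mb.
Stream payload after overhead: 30064.8 / 1.10 = 27331.6 Mb.
64 min = 3840 s
Total bitrate budget: 27331.6 Mb / 3840 s = 7.118 Mbps.
Audio total: 448 + 128 + 640 = 1216 kbps = 1.216 Mbps.
Video: 7.118 − 1.216 = 5.902 Mbps.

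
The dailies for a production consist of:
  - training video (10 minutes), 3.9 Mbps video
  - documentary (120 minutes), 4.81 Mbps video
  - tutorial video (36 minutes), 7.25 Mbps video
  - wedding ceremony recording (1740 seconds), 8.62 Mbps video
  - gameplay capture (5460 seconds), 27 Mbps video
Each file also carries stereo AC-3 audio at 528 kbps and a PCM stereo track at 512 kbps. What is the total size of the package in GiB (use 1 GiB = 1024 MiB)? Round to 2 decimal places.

Audio total: 528 + 512 = 1040 kbps = 1.040 Mbps.
training video: 4.940 Mbps × 600 s = 2964.0 Mb
documentary: 5.850 Mbps × 7200 s = 42120.0 Mb
tutorial video: 8.290 Mbps × 2160 s = 17906.4 Mb
wedding ceremony recording: 9.660 Mbps × 1740 s = 16808.4 Mb
gameplay capture: 28.040 Mbps × 5460 s = 153098.4 Mb
Total: 232897.2 Mb = 29112.2 MB.
= 27.11 GiB.

27.11 GiB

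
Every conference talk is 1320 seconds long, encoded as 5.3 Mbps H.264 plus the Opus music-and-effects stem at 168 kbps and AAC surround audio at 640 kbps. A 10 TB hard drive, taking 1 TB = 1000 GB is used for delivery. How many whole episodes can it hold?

Audio total: 168 + 640 = 808 kbps = 0.808 Mbps.
Total bitrate: 6.108 Mbps.
Per item: 6.108 Mbps × 1320 s = 8,063 Mb = 1,008 MB.
Capacity: 10 TB = 80,000,000 Mb; 9922.41 items → 9922 complete.

9922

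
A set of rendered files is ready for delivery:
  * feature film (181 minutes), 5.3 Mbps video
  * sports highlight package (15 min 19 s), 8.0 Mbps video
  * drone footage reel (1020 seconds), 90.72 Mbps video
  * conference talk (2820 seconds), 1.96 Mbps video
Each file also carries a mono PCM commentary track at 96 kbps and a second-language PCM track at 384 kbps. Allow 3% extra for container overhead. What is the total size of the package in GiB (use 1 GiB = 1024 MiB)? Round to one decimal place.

Audio total: 96 + 384 = 480 kbps = 0.480 Mbps.
feature film: 5.780 Mbps × 10860 s × 1.03 = 64653.9 Mb
sports highlight package: 8.480 Mbps × 919 s × 1.03 = 8026.9 Mb
drone footage reel: 91.200 Mbps × 1020 s × 1.03 = 95814.7 Mb
conference talk: 2.440 Mbps × 2820 s × 1.03 = 7087.2 Mb
Total: 175582.8 Mb = 21947.8 MB.
= 20.44 GiB.

20.4 GiB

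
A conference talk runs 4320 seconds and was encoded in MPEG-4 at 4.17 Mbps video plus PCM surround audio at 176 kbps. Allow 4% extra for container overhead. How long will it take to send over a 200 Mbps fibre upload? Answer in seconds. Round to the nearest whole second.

98 seconds

Audio: 176 kbps = 0.176 Mbps.
Total bitrate: 4.346 Mbps.
File: 4.346 Mbps × 4320 s = 18774.7 Mb.
With 4% container overhead: ×1.04. → 19525.7 Mb.
At 200 Mbps: 19525.7 / 200 = 97.6 s ≈ 97.6 seconds.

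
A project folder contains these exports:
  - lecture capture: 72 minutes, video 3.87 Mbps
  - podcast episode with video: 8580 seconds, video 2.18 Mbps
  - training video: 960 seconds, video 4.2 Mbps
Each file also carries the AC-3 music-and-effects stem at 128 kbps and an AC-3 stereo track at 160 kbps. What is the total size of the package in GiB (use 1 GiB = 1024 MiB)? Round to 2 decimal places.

Audio total: 128 + 160 = 288 kbps = 0.288 Mbps.
lecture capture: 4.158 Mbps × 4320 s = 17962.6 Mb
podcast episode with video: 2.468 Mbps × 8580 s = 21175.4 Mb
training video: 4.488 Mbps × 960 s = 4308.5 Mb
Total: 43446.5 Mb = 5430.8 MB.
= 5.058 GiB.

5.06 GiB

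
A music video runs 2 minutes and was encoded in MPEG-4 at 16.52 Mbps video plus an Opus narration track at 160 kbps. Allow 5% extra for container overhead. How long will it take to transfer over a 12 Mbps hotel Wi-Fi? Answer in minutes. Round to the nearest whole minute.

2 min = 120 s
Audio: 160 kbps = 0.160 Mbps.
Total bitrate: 16.680 Mbps.
File: 16.680 Mbps × 120 s = 2001.6 Mb.
With 5% container overhead: ×1.05. → 2101.7 Mb.
At 12 Mbps: 2101.7 / 12 = 175.1 s ≈ 2.92 minutes.

3 minutes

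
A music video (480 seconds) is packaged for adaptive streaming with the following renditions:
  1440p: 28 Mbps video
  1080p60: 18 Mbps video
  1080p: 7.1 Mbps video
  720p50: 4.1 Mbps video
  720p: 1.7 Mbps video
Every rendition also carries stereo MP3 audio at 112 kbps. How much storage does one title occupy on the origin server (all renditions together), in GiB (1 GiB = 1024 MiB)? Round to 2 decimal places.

3.32 GiB

Audio: 112 kbps = 0.112 Mbps.
Sum of rendition bitrates: (28+0.112) + (18+0.112) + (7.1+0.112) + (4.1+0.112) + (1.7+0.112) = 59.460 Mbps.
× 480 s = 28,541 Mb = 3,568 MB = 3.323 GiB.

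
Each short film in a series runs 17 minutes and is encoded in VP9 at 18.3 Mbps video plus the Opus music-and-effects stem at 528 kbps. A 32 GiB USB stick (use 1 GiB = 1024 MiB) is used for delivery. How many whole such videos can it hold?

14

17 min = 1020 s
Audio: 528 kbps = 0.528 Mbps.
Total bitrate: 18.828 Mbps.
Per item: 18.828 Mbps × 1020 s = 19,205 Mb = 2,401 MB.
Capacity: 32 GiB = 274,878 Mb; 14.31 items → 14 complete.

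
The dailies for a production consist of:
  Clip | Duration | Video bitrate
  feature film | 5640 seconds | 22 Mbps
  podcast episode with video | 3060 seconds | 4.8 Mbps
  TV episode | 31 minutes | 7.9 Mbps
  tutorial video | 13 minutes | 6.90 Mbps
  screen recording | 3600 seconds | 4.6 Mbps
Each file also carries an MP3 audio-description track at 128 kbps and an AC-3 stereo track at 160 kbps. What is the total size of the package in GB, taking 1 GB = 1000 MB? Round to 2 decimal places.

22.46 GB

Audio total: 128 + 160 = 288 kbps = 0.288 Mbps.
feature film: 22.288 Mbps × 5640 s = 125704.3 Mb
podcast episode with video: 5.088 Mbps × 3060 s = 15569.3 Mb
TV episode: 8.188 Mbps × 1860 s = 15229.7 Mb
tutorial video: 7.188 Mbps × 780 s = 5606.6 Mb
screen recording: 4.888 Mbps × 3600 s = 17596.8 Mb
Total: 179706.7 Mb = 22463.3 MB.
= 22.46 GB.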